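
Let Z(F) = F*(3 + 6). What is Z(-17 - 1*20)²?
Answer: 110889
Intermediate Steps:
Z(F) = 9*F (Z(F) = F*9 = 9*F)
Z(-17 - 1*20)² = (9*(-17 - 1*20))² = (9*(-17 - 20))² = (9*(-37))² = (-333)² = 110889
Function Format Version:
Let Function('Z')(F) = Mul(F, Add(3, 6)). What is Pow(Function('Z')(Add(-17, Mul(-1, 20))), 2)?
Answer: 110889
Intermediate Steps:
Function('Z')(F) = Mul(9, F) (Function('Z')(F) = Mul(F, 9) = Mul(9, F))
Pow(Function('Z')(Add(-17, Mul(-1, 20))), 2) = Pow(Mul(9, Add(-17, Mul(-1, 20))), 2) = Pow(Mul(9, Add(-17, -20)), 2) = Pow(Mul(9, -37), 2) = Pow(-333, 2) = 110889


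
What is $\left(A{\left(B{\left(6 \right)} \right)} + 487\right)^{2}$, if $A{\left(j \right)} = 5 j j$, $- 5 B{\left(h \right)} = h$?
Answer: $\frac{6105841}{25} \approx 2.4423 \cdot 10^{5}$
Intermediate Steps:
$B{\left(h \right)} = - \frac{h}{5}$
$A{\left(j \right)} = 5 j^{2}$
$\left(A{\left(B{\left(6 \right)} \right)} + 487\right)^{2} = \left(5 \left(\left(- \frac{1}{5}\right) 6\right)^{2} + 487\right)^{2} = \left(5 \left(- \frac{6}{5}\right)^{2} + 487\right)^{2} = \left(5 \cdot \frac{36}{25} + 487\right)^{2} = \left(\frac{36}{5} + 487\right)^{2} = \left(\frac{2471}{5}\right)^{2} = \frac{6105841}{25}$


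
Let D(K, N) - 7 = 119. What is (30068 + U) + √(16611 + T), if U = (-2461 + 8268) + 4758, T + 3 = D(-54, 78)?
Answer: 40633 + √16734 ≈ 40762.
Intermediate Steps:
D(K, N) = 126 (D(K, N) = 7 + 119 = 126)
T = 123 (T = -3 + 126 = 123)
U = 10565 (U = 5807 + 4758 = 10565)
(30068 + U) + √(16611 + T) = (30068 + 10565) + √(16611 + 123) = 40633 + √16734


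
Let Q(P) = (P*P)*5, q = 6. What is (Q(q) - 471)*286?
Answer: -83226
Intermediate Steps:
Q(P) = 5*P**2 (Q(P) = P**2*5 = 5*P**2)
(Q(q) - 471)*286 = (5*6**2 - 471)*286 = (5*36 - 471)*286 = (180 - 471)*286 = -291*286 = -83226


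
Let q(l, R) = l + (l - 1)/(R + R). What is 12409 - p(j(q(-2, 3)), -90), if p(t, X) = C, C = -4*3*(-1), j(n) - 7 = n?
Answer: 12397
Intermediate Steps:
q(l, R) = l + (-1 + l)/(2*R) (q(l, R) = l + (-1 + l)/((2*R)) = l + (-1 + l)*(1/(2*R)) = l + (-1 + l)/(2*R))
j(n) = 7 + n
C = 12 (C = -12*(-1) = 12)
p(t, X) = 12
12409 - p(j(q(-2, 3)), -90) = 12409 - 1*12 = 12409 - 12 = 12397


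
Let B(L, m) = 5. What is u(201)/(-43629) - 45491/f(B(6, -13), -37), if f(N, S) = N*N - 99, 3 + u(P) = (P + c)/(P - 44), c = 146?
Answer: 311602122899/506881722 ≈ 614.74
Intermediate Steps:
u(P) = -3 + (146 + P)/(-44 + P) (u(P) = -3 + (P + 146)/(P - 44) = -3 + (146 + P)/(-44 + P))
f(N, S) = -99 + N² (f(N, S) = N² - 99 = -99 + N²)
u(201)/(-43629) - 45491/f(B(6, -13), -37) = (2*(139 - 1*201)/(-44 + 201))/(-43629) - 45491/(-99 + 5²) = (2*(139 - 201)/157)*(-1/43629) - 45491/(-99 + 25) = (2*(1/157)*(-62))*(-1/43629) - 45491/(-74) = -124/157*(-1/43629) - 45491*(-1/74) = 124/6849753 + 45491/74 = 311602122899/506881722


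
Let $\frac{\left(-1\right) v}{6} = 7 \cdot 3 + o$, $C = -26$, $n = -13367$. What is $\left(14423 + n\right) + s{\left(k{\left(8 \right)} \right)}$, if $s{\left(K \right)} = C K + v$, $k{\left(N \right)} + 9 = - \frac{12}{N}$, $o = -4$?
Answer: $1227$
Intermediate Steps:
$v = -102$ ($v = - 6 \left(7 \cdot 3 - 4\right) = - 6 \left(21 - 4\right) = \left(-6\right) 17 = -102$)
$k{\left(N \right)} = -9 - \frac{12}{N}$
$s{\left(K \right)} = -102 - 26 K$ ($s{\left(K \right)} = - 26 K - 102 = -102 - 26 K$)
$\left(14423 + n\right) + s{\left(k{\left(8 \right)} \right)} = \left(14423 - 13367\right) - \left(102 + 26 \left(-9 - \frac{12}{8}\right)\right) = 1056 - \left(102 + 26 \left(-9 - \frac{3}{2}\right)\right) = 1056 - -171 = 1056 + \left(-102 + 273\right) = 1056 + 171 = 1227$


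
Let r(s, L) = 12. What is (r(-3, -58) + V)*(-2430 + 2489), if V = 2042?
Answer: 121186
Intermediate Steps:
(r(-3, -58) + V)*(-2430 + 2489) = (12 + 2042)*(-2430 + 2489) = 2054*59 = 121186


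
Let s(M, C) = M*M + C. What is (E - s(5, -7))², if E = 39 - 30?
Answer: 81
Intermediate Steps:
s(M, C) = C + M² (s(M, C) = M² + C = C + M²)
E = 9
(E - s(5, -7))² = (9 - (-7 + 5²))² = (9 - (-7 + 25))² = (9 - 1*18)² = (9 - 18)² = (-9)² = 81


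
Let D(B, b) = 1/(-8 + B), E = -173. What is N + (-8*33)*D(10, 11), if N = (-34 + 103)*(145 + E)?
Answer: -2064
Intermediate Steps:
N = -1932 (N = (-34 + 103)*(145 - 173) = 69*(-28) = -1932)
N + (-8*33)*D(10, 11) = -1932 + (-8*33)/(-8 + 10) = -1932 - 264/2 = -1932 - 264*½ = -1932 - 132 = -2064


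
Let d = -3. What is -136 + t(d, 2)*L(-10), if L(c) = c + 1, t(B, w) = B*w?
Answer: -82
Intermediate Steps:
L(c) = 1 + c
-136 + t(d, 2)*L(-10) = -136 + (-3*2)*(1 - 10) = -136 - 6*(-9) = -136 + 54 = -82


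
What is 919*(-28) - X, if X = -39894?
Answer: 14162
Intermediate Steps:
919*(-28) - X = 919*(-28) - 1*(-39894) = -25732 + 39894 = 14162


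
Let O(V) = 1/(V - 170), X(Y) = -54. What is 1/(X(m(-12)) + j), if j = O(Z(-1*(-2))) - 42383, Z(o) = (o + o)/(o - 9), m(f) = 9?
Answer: -1194/50669785 ≈ -2.3564e-5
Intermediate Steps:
Z(o) = 2*o/(-9 + o) (Z(o) = (2*o)/(-9 + o) = 2*o/(-9 + o))
O(V) = 1/(-170 + V)
j = -50605309/1194 (j = 1/(-170 + 2*(-1*(-2))/(-9 - 1*(-2))) - 42383 = 1/(-170 + 2*2/(-9 + 2)) - 42383 = 1/(-170 + 2*2/(-7)) - 42383 = 1/(-170 + 2*2*(-⅐)) - 42383 = 1/(-170 - 4/7) - 42383 = 1/(-1194/7) - 42383 = -7/1194 - 42383 = -50605309/1194 ≈ -42383.)
1/(X(m(-12)) + j) = 1/(-54 - 50605309/1194) = 1/(-50669785/1194) = -1194/50669785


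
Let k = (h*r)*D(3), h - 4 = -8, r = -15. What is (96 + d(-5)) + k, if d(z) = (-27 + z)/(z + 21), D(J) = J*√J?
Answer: 94 + 180*√3 ≈ 405.77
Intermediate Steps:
h = -4 (h = 4 - 8 = -4)
D(J) = J^(3/2)
d(z) = (-27 + z)/(21 + z)
k = 180*√3 (k = (-4*(-15))*3^(3/2) = 60*(3*√3) = 180*√3 ≈ 311.77)
(96 + d(-5)) + k = (96 + (-27 - 5)/(21 - 5)) + 180*√3 = (96 - 32/16) + 180*√3 = (96 + (1/16)*(-32)) + 180*√3 = (96 - 2) + 180*√3 = 94 + 180*√3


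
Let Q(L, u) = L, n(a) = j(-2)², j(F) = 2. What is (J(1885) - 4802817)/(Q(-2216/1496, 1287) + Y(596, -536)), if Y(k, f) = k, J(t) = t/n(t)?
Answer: -3592154621/444700 ≈ -8077.7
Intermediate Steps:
n(a) = 4 (n(a) = 2² = 4)
J(t) = t/4
(J(1885) - 4802817)/(Q(-2216/1496, 1287) + Y(596, -536)) = ((¼)*1885 - 4802817)/(-2216/1496 + 596) = (1885/4 - 4802817)/(-2216*1/1496 + 596) = -19209383/(4*(-277/187 + 596)) = -19209383/(4*111175/187) = -19209383/4*187/111175 = -3592154621/444700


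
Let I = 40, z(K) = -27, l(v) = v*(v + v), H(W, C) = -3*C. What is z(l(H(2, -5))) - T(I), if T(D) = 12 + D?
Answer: -79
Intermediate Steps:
l(v) = 2*v**2 (l(v) = v*(2*v) = 2*v**2)
z(l(H(2, -5))) - T(I) = -27 - (12 + 40) = -27 - 1*52 = -27 - 52 = -79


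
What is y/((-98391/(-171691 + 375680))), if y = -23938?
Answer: 4883088682/98391 ≈ 49629.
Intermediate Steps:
y/((-98391/(-171691 + 375680))) = -23938/((-98391/(-171691 + 375680))) = -23938/((-98391/203989)) = -23938/((-98391*1/203989)) = -23938/(-98391/203989) = -23938*(-203989/98391) = 4883088682/98391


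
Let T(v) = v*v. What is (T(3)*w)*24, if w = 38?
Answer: 8208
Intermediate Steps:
T(v) = v²
(T(3)*w)*24 = (3²*38)*24 = (9*38)*24 = 342*24 = 8208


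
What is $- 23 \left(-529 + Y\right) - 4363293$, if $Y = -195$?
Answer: $-4346641$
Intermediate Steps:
$- 23 \left(-529 + Y\right) - 4363293 = - 23 \left(-529 - 195\right) - 4363293 = \left(-23\right) \left(-724\right) - 4363293 = 16652 - 4363293 = -4346641$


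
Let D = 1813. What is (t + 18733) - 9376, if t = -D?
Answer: 7544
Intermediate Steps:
t = -1813 (t = -1*1813 = -1813)
(t + 18733) - 9376 = (-1813 + 18733) - 9376 = 16920 - 9376 = 7544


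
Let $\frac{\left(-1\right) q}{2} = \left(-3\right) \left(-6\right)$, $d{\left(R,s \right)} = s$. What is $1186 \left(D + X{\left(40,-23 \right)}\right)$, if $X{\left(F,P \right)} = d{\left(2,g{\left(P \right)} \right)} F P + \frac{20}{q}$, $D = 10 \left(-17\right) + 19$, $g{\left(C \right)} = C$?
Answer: $\frac{224244136}{9} \approx 2.4916 \cdot 10^{7}$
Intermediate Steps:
$q = -36$ ($q = - 2 \left(\left(-3\right) \left(-6\right)\right) = \left(-2\right) 18 = -36$)
$D = -151$ ($D = -170 + 19 = -151$)
$X{\left(F,P \right)} = - \frac{5}{9} + F P^{2}$ ($X{\left(F,P \right)} = P F P + \frac{20}{-36} = F P P + 20 \left(- \frac{1}{36}\right) = F P^{2} - \frac{5}{9} = - \frac{5}{9} + F P^{2}$)
$1186 \left(D + X{\left(40,-23 \right)}\right) = 1186 \left(-151 - \left(\frac{5}{9} - 40 \left(-23\right)^{2}\right)\right) = 1186 \left(-151 + \left(- \frac{5}{9} + 40 \cdot 529\right)\right) = 1186 \left(-151 + \left(- \frac{5}{9} + 21160\right)\right) = 1186 \left(-151 + \frac{190435}{9}\right) = 1186 \cdot \frac{189076}{9} = \frac{224244136}{9}$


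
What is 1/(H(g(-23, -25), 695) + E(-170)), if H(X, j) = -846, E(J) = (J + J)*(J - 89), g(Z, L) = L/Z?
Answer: 1/87214 ≈ 1.1466e-5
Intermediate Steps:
g(Z, L) = L/Z
E(J) = 2*J*(-89 + J) (E(J) = (2*J)*(-89 + J) = 2*J*(-89 + J))
1/(H(g(-23, -25), 695) + E(-170)) = 1/(-846 + 2*(-170)*(-89 - 170)) = 1/(-846 + 2*(-170)*(-259)) = 1/(-846 + 88060) = 1/87214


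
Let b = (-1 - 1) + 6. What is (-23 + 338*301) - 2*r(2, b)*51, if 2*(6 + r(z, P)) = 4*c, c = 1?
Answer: 102123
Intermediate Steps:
b = 4 (b = -2 + 6 = 4)
r(z, P) = -4 (r(z, P) = -6 + (4*1)/2 = -6 + (1/2)*4 = -6 + 2 = -4)
(-23 + 338*301) - 2*r(2, b)*51 = (-23 + 338*301) - 2*(-4)*51 = (-23 + 101738) - (-8)*51 = 101715 - 1*(-408) = 101715 + 408 = 102123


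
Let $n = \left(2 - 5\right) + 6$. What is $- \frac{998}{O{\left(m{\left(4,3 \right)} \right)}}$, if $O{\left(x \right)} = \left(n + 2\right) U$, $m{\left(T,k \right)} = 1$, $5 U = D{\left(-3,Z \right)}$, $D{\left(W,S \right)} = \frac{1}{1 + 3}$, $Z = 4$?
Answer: $-3992$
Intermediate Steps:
$n = 3$ ($n = -3 + 6 = 3$)
$D{\left(W,S \right)} = \frac{1}{4}$
$U = \frac{1}{20}$ ($U = \frac{1}{5} \cdot \frac{1}{4} = \frac{1}{20} \approx 0.05$)
$O{\left(x \right)} = \frac{1}{4}$ ($O{\left(x \right)} = \left(3 + 2\right) \frac{1}{20} = 5 \cdot \frac{1}{20} = \frac{1}{4}$)
$- \frac{998}{O{\left(m{\left(4,3 \right)} \right)}} = - 998 \frac{1}{\frac{1}{4}} = \left(-998\right) 4 = -3992$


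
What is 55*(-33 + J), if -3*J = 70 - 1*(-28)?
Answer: -10835/3 ≈ -3611.7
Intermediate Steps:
J = -98/3 (J = -(70 - 1*(-28))/3 = -(70 + 28)/3 = -1/3*98 = -98/3 ≈ -32.667)
55*(-33 + J) = 55*(-33 - 98/3) = 55*(-197/3) = -10835/3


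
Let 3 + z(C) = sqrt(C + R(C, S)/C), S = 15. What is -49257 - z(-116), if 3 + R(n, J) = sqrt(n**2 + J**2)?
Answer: -49254 - I*sqrt(390137 + 29*sqrt(13681))/58 ≈ -49254.0 - 10.816*I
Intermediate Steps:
R(n, J) = -3 + sqrt(J**2 + n**2) (R(n, J) = -3 + sqrt(n**2 + J**2) = -3 + sqrt(J**2 + n**2))
z(C) = -3 + sqrt(C + (-3 + sqrt(225 + C**2))/C) (z(C) = -3 + sqrt(C + (-3 + sqrt(15**2 + C**2))/C) = -3 + sqrt(C + (-3 + sqrt(225 + C**2))/C))
-49257 - z(-116) = -49257 - (-3 + sqrt((-3 + (-116)**2 + sqrt(225 + (-116)**2))/(-116))) = -49257 - (-3 + sqrt(-(-3 + 13456 + sqrt(225 + 13456))/116)) = -49257 - (-3 + sqrt(-(-3 + 13456 + sqrt(13681))/116)) = -49257 - (-3 + sqrt(-(13453 + sqrt(13681))/116)) = -49257 - (-3 + sqrt(-13453/116 - sqrt(13681)/116)) = -49257 + (3 - sqrt(-13453/116 - sqrt(13681)/116)) = -49254 - sqrt(-13453/116 - sqrt(13681)/116)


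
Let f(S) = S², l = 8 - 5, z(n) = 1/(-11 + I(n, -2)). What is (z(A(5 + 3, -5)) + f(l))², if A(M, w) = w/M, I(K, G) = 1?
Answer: 7921/100 ≈ 79.210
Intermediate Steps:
z(n) = -⅒ (z(n) = 1/(-11 + 1) = 1/(-10) = -⅒)
l = 3
(z(A(5 + 3, -5)) + f(l))² = (-⅒ + 3²)² = (-⅒ + 9)² = (89/10)² = 7921/100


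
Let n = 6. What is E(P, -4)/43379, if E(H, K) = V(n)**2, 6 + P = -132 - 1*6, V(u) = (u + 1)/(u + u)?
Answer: 7/892368 ≈ 7.8443e-6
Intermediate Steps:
V(u) = (1 + u)/(2*u) (V(u) = (1 + u)/((2*u)) = (1 + u)*(1/(2*u)) = (1 + u)/(2*u))
P = -144 (P = -6 + (-132 - 1*6) = -6 + (-132 - 6) = -6 - 138 = -144)
E(H, K) = 49/144 (E(H, K) = ((1/2)*(1 + 6)/6)**2 = ((1/2)*(1/6)*7)**2 = (7/12)**2 = 49/144)
E(P, -4)/43379 = (49/144)/43379 = (49/144)*(1/43379) = 7/892368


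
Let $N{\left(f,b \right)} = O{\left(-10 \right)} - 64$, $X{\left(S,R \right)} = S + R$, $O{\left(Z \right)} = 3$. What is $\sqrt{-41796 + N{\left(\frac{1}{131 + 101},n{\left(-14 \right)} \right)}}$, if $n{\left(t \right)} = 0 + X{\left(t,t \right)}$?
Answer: $i \sqrt{41857} \approx 204.59 i$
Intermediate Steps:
$X{\left(S,R \right)} = R + S$
$n{\left(t \right)} = 2 t$ ($n{\left(t \right)} = 0 + \left(t + t\right) = 0 + 2 t = 2 t$)
$N{\left(f,b \right)} = -61$ ($N{\left(f,b \right)} = 3 - 64 = -61$)
$\sqrt{-41796 + N{\left(\frac{1}{131 + 101},n{\left(-14 \right)} \right)}} = \sqrt{-41796 - 61} = \sqrt{-41857} = i \sqrt{41857}$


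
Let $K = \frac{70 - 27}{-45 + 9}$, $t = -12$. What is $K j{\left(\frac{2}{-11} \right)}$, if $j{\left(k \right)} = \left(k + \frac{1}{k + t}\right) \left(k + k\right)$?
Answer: $- \frac{16727}{145926} \approx -0.11463$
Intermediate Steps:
$K = - \frac{43}{36}$ ($K = \frac{43}{-36} = 43 \left(- \frac{1}{36}\right) = - \frac{43}{36} \approx -1.1944$)
$j{\left(k \right)} = 2 k \left(k + \frac{1}{-12 + k}\right)$ ($j{\left(k \right)} = \left(k + \frac{1}{k - 12}\right) \left(k + k\right) = \left(k + \frac{1}{-12 + k}\right) 2 k = 2 k \left(k + \frac{1}{-12 + k}\right)$)
$K j{\left(\frac{2}{-11} \right)} = - \frac{43 \frac{2 \frac{2}{-11} \left(1 + \left(\frac{2}{-11}\right)^{2} - 12 \frac{2}{-11}\right)}{-12 + \frac{2}{-11}}}{36} = - \frac{43 \frac{2 \cdot 2 \left(- \frac{1}{11}\right) \left(1 + \left(2 \left(- \frac{1}{11}\right)\right)^{2} - 12 \cdot 2 \left(- \frac{1}{11}\right)\right)}{-12 + 2 \left(- \frac{1}{11}\right)}}{36} = - \frac{43 \cdot 2 \left(- \frac{2}{11}\right) \frac{1}{-12 - \frac{2}{11}} \left(1 + \left(- \frac{2}{11}\right)^{2} - - \frac{24}{11}\right)}{36} = - \frac{43 \cdot 2 \left(- \frac{2}{11}\right) \frac{1}{- \frac{134}{11}} \left(1 + \frac{4}{121} + \frac{24}{11}\right)}{36} = - \frac{43 \cdot 2 \left(- \frac{2}{11}\right) \left(- \frac{11}{134}\right) \frac{389}{121}}{36} = \left(- \frac{43}{36}\right) \frac{778}{8107} = - \frac{16727}{145926}$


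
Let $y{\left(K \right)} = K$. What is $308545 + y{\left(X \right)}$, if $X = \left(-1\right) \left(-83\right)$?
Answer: $308628$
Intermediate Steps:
$X = 83$
$308545 + y{\left(X \right)} = 308545 + 83 = 308628$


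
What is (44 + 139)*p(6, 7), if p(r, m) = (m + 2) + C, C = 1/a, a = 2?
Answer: 3477/2 ≈ 1738.5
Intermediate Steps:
C = 1/2 ≈ 0.50000
p(r, m) = 5/2 + m (p(r, m) = (m + 2) + 1/2 = (2 + m) + 1/2 = 5/2 + m)
(44 + 139)*p(6, 7) = (44 + 139)*(5/2 + 7) = 183*(19/2) = 3477/2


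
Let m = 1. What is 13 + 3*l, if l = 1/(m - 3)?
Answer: 23/2 ≈ 11.500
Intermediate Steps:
l = -½ (l = 1/(1 - 3) = 1/(-2) = -½ ≈ -0.50000)
13 + 3*l = 13 + 3*(-½) = 13 - 3/2 = 23/2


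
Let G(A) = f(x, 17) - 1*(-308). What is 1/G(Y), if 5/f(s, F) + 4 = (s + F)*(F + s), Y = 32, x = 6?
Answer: 105/32341 ≈ 0.0032467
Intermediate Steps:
f(s, F) = 5/(-4 + (F + s)²) (f(s, F) = 5/(-4 + (s + F)*(F + s)) = 5/(-4 + (F + s)*(F + s)) = 5/(-4 + (F + s)²))
G(A) = 32341/105 (G(A) = 5/(-4 + (17 + 6)²) - 1*(-308) = 5/(-4 + 23²) + 308 = 5/(-4 + 529) + 308 = 5/525 + 308 = 5*(1/525) + 308 = 1/105 + 308 = 32341/105)
1/G(Y) = 1/(32341/105) = 105/32341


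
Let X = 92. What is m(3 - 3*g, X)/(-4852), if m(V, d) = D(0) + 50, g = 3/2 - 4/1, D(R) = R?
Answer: -25/2426 ≈ -0.010305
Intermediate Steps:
g = -5/2 (g = 3*(1/2) - 4*1 = 3/2 - 4 = -5/2 ≈ -2.5000)
m(V, d) = 50 (m(V, d) = 0 + 50 = 50)
m(3 - 3*g, X)/(-4852) = 50/(-4852) = 50*(-1/4852) = -25/2426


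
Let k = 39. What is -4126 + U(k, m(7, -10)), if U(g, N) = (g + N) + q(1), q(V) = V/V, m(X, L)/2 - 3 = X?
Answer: -4066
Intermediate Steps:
m(X, L) = 6 + 2*X
q(V) = 1
U(g, N) = 1 + N + g (U(g, N) = (g + N) + 1 = (N + g) + 1 = 1 + N + g)
-4126 + U(k, m(7, -10)) = -4126 + (1 + (6 + 2*7) + 39) = -4126 + (1 + (6 + 14) + 39) = -4126 + (1 + 20 + 39) = -4126 + 60 = -4066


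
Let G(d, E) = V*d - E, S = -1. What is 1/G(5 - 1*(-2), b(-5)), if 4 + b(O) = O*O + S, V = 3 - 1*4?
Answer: -1/27 ≈ -0.037037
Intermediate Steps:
V = -1 (V = 3 - 4 = -1)
b(O) = -5 + O² (b(O) = -4 + (O*O - 1) = -4 + (O² - 1) = -4 + (-1 + O²) = -5 + O²)
G(d, E) = -E - d (G(d, E) = -d - E = -E - d)
1/G(5 - 1*(-2), b(-5)) = 1/(-(-5 + (-5)²) - (5 - 1*(-2))) = 1/(-(-5 + 25) - (5 + 2)) = 1/(-1*20 - 1*7) = 1/(-20 - 7) = 1/(-27) = -1/27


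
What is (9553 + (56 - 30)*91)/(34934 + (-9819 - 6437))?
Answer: 3973/6226 ≈ 0.63813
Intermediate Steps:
(9553 + (56 - 30)*91)/(34934 + (-9819 - 6437)) = (9553 + 26*91)/(34934 - 16256) = (9553 + 2366)/18678 = 11919*(1/18678) = 3973/6226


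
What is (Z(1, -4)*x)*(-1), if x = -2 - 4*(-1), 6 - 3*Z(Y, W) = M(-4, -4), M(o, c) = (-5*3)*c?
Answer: 36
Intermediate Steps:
M(o, c) = -15*c
Z(Y, W) = -18 (Z(Y, W) = 2 - (-5)*(-4) = 2 - 1/3*60 = 2 - 20 = -18)
x = 2 (x = -2 + 4 = 2)
(Z(1, -4)*x)*(-1) = -18*2*(-1) = -36*(-1) = 36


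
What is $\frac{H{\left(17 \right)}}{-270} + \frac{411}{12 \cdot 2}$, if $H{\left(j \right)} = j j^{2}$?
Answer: $- \frac{1157}{1080} \approx -1.0713$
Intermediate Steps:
$H{\left(j \right)} = j^{3}$
$\frac{H{\left(17 \right)}}{-270} + \frac{411}{12 \cdot 2} = \frac{17^{3}}{-270} + \frac{411}{12 \cdot 2} = 4913 \left(- \frac{1}{270}\right) + \frac{411}{24} = - \frac{4913}{270} + 411 \cdot \frac{1}{24} = - \frac{4913}{270} + \frac{137}{8} = - \frac{1157}{1080}$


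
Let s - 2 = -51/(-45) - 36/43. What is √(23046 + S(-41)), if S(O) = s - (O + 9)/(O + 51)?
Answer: √383599947/129 ≈ 151.83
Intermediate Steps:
s = 1481/645 (s = 2 + (-51/(-45) - 36/43) = 2 + (-51*(-1/45) - 36*1/43) = 2 + (17/15 - 36/43) = 2 + 191/645 = 1481/645 ≈ 2.2961)
S(O) = 1481/645 - (9 + O)/(51 + O) (S(O) = 1481/645 - (O + 9)/(O + 51) = 1481/645 - (9 + O)/(51 + O))
√(23046 + S(-41)) = √(23046 + 2*(34863 + 418*(-41))/(645*(51 - 41))) = √(23046 + (2/645)*(34863 - 17138)/10) = √(23046 + (2/645)*(⅒)*17725) = √(23046 + 709/129) = √(2973643/129) = √383599947/129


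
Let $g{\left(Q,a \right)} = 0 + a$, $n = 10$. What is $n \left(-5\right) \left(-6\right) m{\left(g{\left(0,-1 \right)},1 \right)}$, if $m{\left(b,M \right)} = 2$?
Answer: $600$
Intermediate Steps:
$g{\left(Q,a \right)} = a$
$n \left(-5\right) \left(-6\right) m{\left(g{\left(0,-1 \right)},1 \right)} = 10 \left(-5\right) \left(-6\right) 2 = 10 \cdot 30 \cdot 2 = 10 \cdot 60 = 600$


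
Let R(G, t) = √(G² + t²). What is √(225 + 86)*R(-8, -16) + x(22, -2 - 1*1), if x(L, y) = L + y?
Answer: 19 + 8*√1555 ≈ 334.47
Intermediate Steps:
√(225 + 86)*R(-8, -16) + x(22, -2 - 1*1) = √(225 + 86)*√((-8)² + (-16)²) + (22 + (-2 - 1*1)) = √311*√(64 + 256) + (22 + (-2 - 1)) = √311*√320 + (22 - 3) = √311*(8*√5) + 19 = 8*√1555 + 19 = 19 + 8*√1555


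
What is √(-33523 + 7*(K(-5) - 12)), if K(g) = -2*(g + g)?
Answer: 7*I*√683 ≈ 182.94*I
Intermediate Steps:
K(g) = -4*g
√(-33523 + 7*(K(-5) - 12)) = √(-33523 + 7*(-4*(-5) - 12)) = √(-33523 + 7*(20 - 12)) = √(-33523 + 7*8) = √(-33523 + 56) = √(-33467) = 7*I*√683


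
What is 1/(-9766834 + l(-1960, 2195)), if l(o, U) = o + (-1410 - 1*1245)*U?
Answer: -1/15596519 ≈ -6.4117e-8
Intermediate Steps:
l(o, U) = o - 2655*U (l(o, U) = o + (-1410 - 1245)*U = o - 2655*U)
1/(-9766834 + l(-1960, 2195)) = 1/(-9766834 + (-1960 - 2655*2195)) = 1/(-9766834 + (-1960 - 5827725)) = 1/(-9766834 - 5829685) = 1/(-15596519) = -1/15596519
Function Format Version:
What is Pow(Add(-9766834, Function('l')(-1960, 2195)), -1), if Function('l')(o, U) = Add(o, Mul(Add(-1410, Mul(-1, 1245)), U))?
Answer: Rational(-1, 15596519) ≈ -6.4117e-8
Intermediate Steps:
Function('l')(o, U) = Add(o, Mul(-2655, U)) (Function('l')(o, U) = Add(o, Mul(Add(-1410, -1245), U)) = Add(o, Mul(-2655, U)))
Pow(Add(-9766834, Function('l')(-1960, 2195)), -1) = Pow(Add(-9766834, Add(-1960, Mul(-2655, 2195))), -1) = Pow(Add(-9766834, Add(-1960, -5827725)), -1) = Pow(Add(-9766834, -5829685), -1) = Pow(-15596519, -1) = Rational(-1, 15596519)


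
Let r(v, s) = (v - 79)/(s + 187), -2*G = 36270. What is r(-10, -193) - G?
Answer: 108899/6 ≈ 18150.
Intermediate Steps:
G = -18135 (G = -1/2*36270 = -18135)
r(v, s) = (-79 + v)/(187 + s)
r(-10, -193) - G = (-79 - 10)/(187 - 193) - 1*(-18135) = -89/(-6) + 18135 = -1/6*(-89) + 18135 = 89/6 + 18135 = 108899/6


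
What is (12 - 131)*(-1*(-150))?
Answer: -17850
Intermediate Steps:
(12 - 131)*(-1*(-150)) = -119*150 = -17850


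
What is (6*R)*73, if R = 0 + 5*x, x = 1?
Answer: 2190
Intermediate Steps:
R = 5 (R = 0 + 5*1 = 0 + 5 = 5)
(6*R)*73 = (6*5)*73 = 30*73 = 2190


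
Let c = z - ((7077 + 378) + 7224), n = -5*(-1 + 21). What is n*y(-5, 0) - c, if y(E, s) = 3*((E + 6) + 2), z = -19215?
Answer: 32994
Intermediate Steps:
y(E, s) = 24 + 3*E (y(E, s) = 3*((6 + E) + 2) = 3*(8 + E) = 24 + 3*E)
n = -100 (n = -5*20 = -100)
c = -33894 (c = -19215 - ((7077 + 378) + 7224) = -19215 - (7455 + 7224) = -19215 - 1*14679 = -19215 - 14679 = -33894)
n*y(-5, 0) - c = -100*(24 + 3*(-5)) - 1*(-33894) = -100*(24 - 15) + 33894 = -100*9 + 33894 = -900 + 33894 = 32994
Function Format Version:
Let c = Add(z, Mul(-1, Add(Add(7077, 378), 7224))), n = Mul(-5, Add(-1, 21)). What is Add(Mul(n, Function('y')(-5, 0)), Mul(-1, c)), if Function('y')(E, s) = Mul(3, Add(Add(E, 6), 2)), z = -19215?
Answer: 32994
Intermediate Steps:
Function('y')(E, s) = Add(24, Mul(3, E)) (Function('y')(E, s) = Mul(3, Add(Add(6, E), 2)) = Mul(3, Add(8, E)) = Add(24, Mul(3, E)))
n = -100 (n = Mul(-5, 20) = -100)
c = -33894 (c = Add(-19215, Mul(-1, Add(Add(7077, 378), 7224))) = Add(-19215, Mul(-1, Add(7455, 7224))) = Add(-19215, Mul(-1, 14679)) = Add(-19215, -14679) = -33894)
Add(Mul(n, Function('y')(-5, 0)), Mul(-1, c)) = Add(Mul(-100, Add(24, Mul(3, -5))), Mul(-1, -33894)) = Add(Mul(-100, Add(24, -15)), 33894) = Add(Mul(-100, 9), 33894) = Add(-900, 33894) = 32994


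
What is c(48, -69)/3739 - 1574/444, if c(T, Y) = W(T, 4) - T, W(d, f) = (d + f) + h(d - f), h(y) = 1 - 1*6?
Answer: -2942815/830058 ≈ -3.5453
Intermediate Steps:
h(y) = -5 (h(y) = 1 - 6 = -5)
W(d, f) = -5 + d + f (W(d, f) = (d + f) - 5 = -5 + d + f)
c(T, Y) = -1 (c(T, Y) = (-5 + T + 4) - T = (-1 + T) - T = -1)
c(48, -69)/3739 - 1574/444 = -1/3739 - 1574/444 = -1*1/3739 - 1574*1/444 = -1/3739 - 787/222 = -2942815/830058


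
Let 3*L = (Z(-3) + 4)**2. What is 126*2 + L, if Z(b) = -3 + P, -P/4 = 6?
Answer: 1285/3 ≈ 428.33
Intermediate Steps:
P = -24 (P = -4*6 = -24)
Z(b) = -27 (Z(b) = -3 - 24 = -27)
L = 529/3 (L = (-27 + 4)**2/3 = (1/3)*(-23)**2 = (1/3)*529 = 529/3 ≈ 176.33)
126*2 + L = 126*2 + 529/3 = 252 + 529/3 = 1285/3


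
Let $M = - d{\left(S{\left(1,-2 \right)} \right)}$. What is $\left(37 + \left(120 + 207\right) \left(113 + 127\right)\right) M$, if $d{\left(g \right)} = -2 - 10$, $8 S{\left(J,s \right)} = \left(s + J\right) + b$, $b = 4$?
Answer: $942204$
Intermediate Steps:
$S{\left(J,s \right)} = \frac{1}{2} + \frac{J}{8} + \frac{s}{8}$ ($S{\left(J,s \right)} = \frac{\left(s + J\right) + 4}{8} = \frac{\left(J + s\right) + 4}{8} = \frac{4 + J + s}{8} = \frac{1}{2} + \frac{J}{8} + \frac{s}{8}$)
$d{\left(g \right)} = -12$ ($d{\left(g \right)} = -2 - 10 = -12$)
$M = 12$ ($M = \left(-1\right) \left(-12\right) = 12$)
$\left(37 + \left(120 + 207\right) \left(113 + 127\right)\right) M = \left(37 + \left(120 + 207\right) \left(113 + 127\right)\right) 12 = \left(37 + 327 \cdot 240\right) 12 = \left(37 + 78480\right) 12 = 78517 \cdot 12 = 942204$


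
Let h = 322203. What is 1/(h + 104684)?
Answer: 1/426887 ≈ 2.3425e-6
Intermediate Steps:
1/(h + 104684) = 1/(322203 + 104684) = 1/426887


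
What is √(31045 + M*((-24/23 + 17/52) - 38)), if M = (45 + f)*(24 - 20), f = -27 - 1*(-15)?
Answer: √2318562610/299 ≈ 161.04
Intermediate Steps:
f = -12 (f = -27 + 15 = -12)
M = 132 (M = (45 - 12)*(24 - 20) = 33*4 = 132)
√(31045 + M*((-24/23 + 17/52) - 38)) = √(31045 + 132*((-24/23 + 17/52) - 38)) = √(31045 + 132*(-857/1196 - 38)) = √(31045 + 132*(-46305/1196)) = √(31045 - 1528065/299) = √(7754390/299) = √2318562610/299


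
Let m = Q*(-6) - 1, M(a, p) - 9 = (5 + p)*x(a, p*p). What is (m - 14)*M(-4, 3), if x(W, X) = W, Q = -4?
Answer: -207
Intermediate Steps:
M(a, p) = 9 + a*(5 + p) (M(a, p) = 9 + (5 + p)*a = 9 + a*(5 + p))
m = 23 (m = -4*(-6) - 1 = 24 - 1 = 23)
(m - 14)*M(-4, 3) = (23 - 14)*(9 + 5*(-4) - 4*3) = 9*(9 - 20 - 12) = 9*(-23) = -207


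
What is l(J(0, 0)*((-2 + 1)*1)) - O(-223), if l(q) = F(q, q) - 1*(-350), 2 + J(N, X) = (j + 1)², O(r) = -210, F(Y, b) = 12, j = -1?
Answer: 572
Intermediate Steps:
J(N, X) = -2 (J(N, X) = -2 + (-1 + 1)² = -2 + 0² = -2 + 0 = -2)
l(q) = 362 (l(q) = 12 - 1*(-350) = 12 + 350 = 362)
l(J(0, 0)*((-2 + 1)*1)) - O(-223) = 362 - 1*(-210) = 362 + 210 = 572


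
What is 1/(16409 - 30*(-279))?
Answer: 1/24779 ≈ 4.0357e-5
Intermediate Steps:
1/(16409 - 30*(-279)) = 1/(16409 + 8370) = 1/24779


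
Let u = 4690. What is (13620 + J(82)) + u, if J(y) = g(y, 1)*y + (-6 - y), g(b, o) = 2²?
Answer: 18550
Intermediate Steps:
g(b, o) = 4
J(y) = -6 + 3*y (J(y) = 4*y + (-6 - y) = -6 + 3*y)
(13620 + J(82)) + u = (13620 + (-6 + 3*82)) + 4690 = (13620 + (-6 + 246)) + 4690 = (13620 + 240) + 4690 = 13860 + 4690 = 18550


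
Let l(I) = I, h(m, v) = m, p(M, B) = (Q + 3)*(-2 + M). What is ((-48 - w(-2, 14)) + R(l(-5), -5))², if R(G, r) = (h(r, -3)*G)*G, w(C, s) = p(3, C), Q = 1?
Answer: 31329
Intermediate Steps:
p(M, B) = -8 + 4*M (p(M, B) = (1 + 3)*(-2 + M) = 4*(-2 + M) = -8 + 4*M)
w(C, s) = 4 (w(C, s) = -8 + 4*3 = -8 + 12 = 4)
R(G, r) = r*G² (R(G, r) = (r*G)*G = (G*r)*G = r*G²)
((-48 - w(-2, 14)) + R(l(-5), -5))² = ((-48 - 1*4) - 5*(-5)²)² = ((-48 - 4) - 5*25)² = (-52 - 125)² = (-177)² = 31329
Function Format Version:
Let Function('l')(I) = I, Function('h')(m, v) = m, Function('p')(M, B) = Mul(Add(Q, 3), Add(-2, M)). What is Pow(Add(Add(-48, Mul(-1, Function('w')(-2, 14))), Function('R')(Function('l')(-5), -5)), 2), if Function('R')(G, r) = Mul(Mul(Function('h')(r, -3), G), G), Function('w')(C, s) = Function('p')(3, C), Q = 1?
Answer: 31329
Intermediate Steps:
Function('p')(M, B) = Add(-8, Mul(4, M)) (Function('p')(M, B) = Mul(Add(1, 3), Add(-2, M)) = Mul(4, Add(-2, M)) = Add(-8, Mul(4, M)))
Function('w')(C, s) = 4 (Function('w')(C, s) = Add(-8, Mul(4, 3)) = Add(-8, 12) = 4)
Function('R')(G, r) = Mul(r, Pow(G, 2)) (Function('R')(G, r) = Mul(Mul(r, G), G) = Mul(Mul(G, r), G) = Mul(r, Pow(G, 2)))
Pow(Add(Add(-48, Mul(-1, Function('w')(-2, 14))), Function('R')(Function('l')(-5), -5)), 2) = Pow(Add(Add(-48, Mul(-1, 4)), Mul(-5, Pow(-5, 2))), 2) = Pow(Add(Add(-48, -4), Mul(-5, 25)), 2) = Pow(Add(-52, -125), 2) = Pow(-177, 2) = 31329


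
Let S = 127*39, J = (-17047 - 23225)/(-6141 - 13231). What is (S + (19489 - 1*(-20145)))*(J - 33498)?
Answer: -7232936401902/4843 ≈ -1.4935e+9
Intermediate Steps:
J = 10068/4843 (J = -40272/(-19372) = -40272*(-1/19372) = 10068/4843 ≈ 2.0789)
S = 4953
(S + (19489 - 1*(-20145)))*(J - 33498) = (4953 + (19489 - 1*(-20145)))*(10068/4843 - 33498) = (4953 + (19489 + 20145))*(-162220746/4843) = (4953 + 39634)*(-162220746/4843) = 44587*(-162220746/4843) = -7232936401902/4843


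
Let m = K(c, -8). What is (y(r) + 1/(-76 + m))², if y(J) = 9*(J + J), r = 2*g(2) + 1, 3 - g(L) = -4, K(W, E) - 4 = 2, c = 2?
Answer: 357172201/4900 ≈ 72892.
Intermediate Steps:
K(W, E) = 6 (K(W, E) = 4 + 2 = 6)
g(L) = 7 (g(L) = 3 - 1*(-4) = 3 + 4 = 7)
m = 6
r = 15 (r = 2*7 + 1 = 14 + 1 = 15)
y(J) = 18*J (y(J) = 9*(2*J) = 18*J)
(y(r) + 1/(-76 + m))² = (18*15 + 1/(-76 + 6))² = (270 + 1/(-70))² = (270 - 1/70)² = (18899/70)² = 357172201/4900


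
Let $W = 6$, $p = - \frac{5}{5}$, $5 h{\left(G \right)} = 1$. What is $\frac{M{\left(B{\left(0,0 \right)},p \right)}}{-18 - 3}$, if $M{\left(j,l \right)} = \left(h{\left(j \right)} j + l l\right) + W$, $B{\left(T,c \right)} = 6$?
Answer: $- \frac{41}{105} \approx -0.39048$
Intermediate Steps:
$h{\left(G \right)} = \frac{1}{5}$ ($h{\left(G \right)} = \frac{1}{5} \cdot 1 = \frac{1}{5}$)
$p = -1$ ($p = \left(-5\right) \frac{1}{5} = -1$)
$M{\left(j,l \right)} = 6 + l^{2} + \frac{j}{5}$ ($M{\left(j,l \right)} = \left(\frac{j}{5} + l l\right) + 6 = \left(\frac{j}{5} + l^{2}\right) + 6 = \left(l^{2} + \frac{j}{5}\right) + 6 = 6 + l^{2} + \frac{j}{5}$)
$\frac{M{\left(B{\left(0,0 \right)},p \right)}}{-18 - 3} = \frac{6 + \left(-1\right)^{2} + \frac{1}{5} \cdot 6}{-18 - 3} = \frac{6 + 1 + \frac{6}{5}}{-21} = \frac{41}{5} \left(- \frac{1}{21}\right) = - \frac{41}{105}$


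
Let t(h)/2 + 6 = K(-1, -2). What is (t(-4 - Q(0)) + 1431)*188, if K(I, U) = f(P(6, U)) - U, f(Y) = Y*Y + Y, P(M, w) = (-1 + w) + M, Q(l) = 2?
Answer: 272036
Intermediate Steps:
P(M, w) = -1 + M + w
f(Y) = Y + Y² (f(Y) = Y² + Y = Y + Y²)
K(I, U) = -U + (5 + U)*(6 + U) (K(I, U) = (-1 + 6 + U)*(1 + (-1 + 6 + U)) - U = (5 + U)*(1 + (5 + U)) - U = (5 + U)*(6 + U) - U = -U + (5 + U)*(6 + U))
t(h) = 16 (t(h) = -12 + 2*(-1*(-2) + (5 - 2)*(6 - 2)) = -12 + 2*(2 + 3*4) = -12 + 2*(2 + 12) = -12 + 2*14 = -12 + 28 = 16)
(t(-4 - Q(0)) + 1431)*188 = (16 + 1431)*188 = 1447*188 = 272036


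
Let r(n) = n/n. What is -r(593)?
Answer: -1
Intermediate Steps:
r(n) = 1
-r(593) = -1*1 = -1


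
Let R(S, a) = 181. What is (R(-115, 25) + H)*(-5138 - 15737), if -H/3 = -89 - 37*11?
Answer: -34840375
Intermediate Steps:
H = 1488 (H = -3*(-89 - 37*11) = -3*(-89 - 407) = -3*(-496) = 1488)
(R(-115, 25) + H)*(-5138 - 15737) = (181 + 1488)*(-5138 - 15737) = 1669*(-20875) = -34840375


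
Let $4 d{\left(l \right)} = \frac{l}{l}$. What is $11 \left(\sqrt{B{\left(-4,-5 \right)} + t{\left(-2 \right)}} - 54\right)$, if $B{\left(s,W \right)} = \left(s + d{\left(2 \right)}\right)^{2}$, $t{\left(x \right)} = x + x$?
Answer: $-594 + \frac{11 \sqrt{161}}{4} \approx -559.11$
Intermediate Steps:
$d{\left(l \right)} = \frac{1}{4}$ ($d{\left(l \right)} = \frac{l \frac{1}{l}}{4} = \frac{1}{4} \cdot 1 = \frac{1}{4}$)
$t{\left(x \right)} = 2 x$
$B{\left(s,W \right)} = \left(\frac{1}{4} + s\right)^{2}$ ($B{\left(s,W \right)} = \left(s + \frac{1}{4}\right)^{2} = \left(\frac{1}{4} + s\right)^{2}$)
$11 \left(\sqrt{B{\left(-4,-5 \right)} + t{\left(-2 \right)}} - 54\right) = 11 \left(\sqrt{\frac{\left(1 + 4 \left(-4\right)\right)^{2}}{16} + 2 \left(-2\right)} - 54\right) = 11 \left(\sqrt{\frac{\left(1 - 16\right)^{2}}{16} - 4} - 54\right) = 11 \left(\sqrt{\frac{\left(-15\right)^{2}}{16} - 4} - 54\right) = 11 \left(\sqrt{\frac{1}{16} \cdot 225 - 4} - 54\right) = 11 \left(\sqrt{\frac{225}{16} - 4} - 54\right) = 11 \left(\sqrt{\frac{161}{16}} - 54\right) = 11 \left(\frac{\sqrt{161}}{4} - 54\right) = 11 \left(-54 + \frac{\sqrt{161}}{4}\right) = -594 + \frac{11 \sqrt{161}}{4}$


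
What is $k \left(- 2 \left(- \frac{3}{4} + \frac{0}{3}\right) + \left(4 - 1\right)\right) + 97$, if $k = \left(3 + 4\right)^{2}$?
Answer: $\frac{635}{2} \approx 317.5$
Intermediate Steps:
$k = 49$ ($k = 7^{2} = 49$)
$k \left(- 2 \left(- \frac{3}{4} + \frac{0}{3}\right) + \left(4 - 1\right)\right) + 97 = 49 \left(- 2 \left(- \frac{3}{4} + \frac{0}{3}\right) + \left(4 - 1\right)\right) + 97 = 49 \left(- 2 \left(\left(-3\right) \frac{1}{4} + 0 \cdot \frac{1}{3}\right) + 3\right) + 97 = 49 \left(- 2 \left(- \frac{3}{4} + 0\right) + 3\right) + 97 = 49 \left(\left(-2\right) \left(- \frac{3}{4}\right) + 3\right) + 97 = 49 \left(\frac{3}{2} + 3\right) + 97 = 49 \cdot \frac{9}{2} + 97 = \frac{441}{2} + 97 = \frac{635}{2}$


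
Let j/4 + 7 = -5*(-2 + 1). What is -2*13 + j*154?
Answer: -1258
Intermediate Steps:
j = -8 (j = -28 + 4*(-5*(-2 + 1)) = -28 + 4*(-5*(-1)) = -28 + 4*5 = -28 + 20 = -8)
-2*13 + j*154 = -2*13 - 8*154 = -26 - 1232 = -1258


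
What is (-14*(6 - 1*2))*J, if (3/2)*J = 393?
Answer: -14672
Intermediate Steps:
J = 262 (J = (⅔)*393 = 262)
(-14*(6 - 1*2))*J = -14*(6 - 1*2)*262 = -14*(6 - 2)*262 = -14*4*262 = -56*262 = -14672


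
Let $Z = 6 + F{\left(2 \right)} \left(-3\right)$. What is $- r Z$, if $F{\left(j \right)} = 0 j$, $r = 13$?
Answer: $-78$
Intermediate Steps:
$F{\left(j \right)} = 0$
$Z = 6$ ($Z = 6 + 0 \left(-3\right) = 6 + 0 = 6$)
$- r Z = - 13 \cdot 6 = \left(-1\right) 78 = -78$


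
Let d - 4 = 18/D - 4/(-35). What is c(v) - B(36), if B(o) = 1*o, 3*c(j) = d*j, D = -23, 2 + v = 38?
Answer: 3204/805 ≈ 3.9801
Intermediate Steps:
v = 36 (v = -2 + 38 = 36)
d = 2682/805 (d = 4 + (18/(-23) - 4/(-35)) = 4 + (18*(-1/23) - 4*(-1/35)) = 4 + (-18/23 + 4/35) = 4 - 538/805 = 2682/805 ≈ 3.3317)
c(j) = 894*j/805 (c(j) = (2682*j/805)/3 = 894*j/805)
B(o) = o
c(v) - B(36) = (894/805)*36 - 1*36 = 32184/805 - 36 = 3204/805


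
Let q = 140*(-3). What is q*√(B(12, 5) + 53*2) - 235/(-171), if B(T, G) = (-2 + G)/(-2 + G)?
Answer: 235/171 - 420*√107 ≈ -4343.1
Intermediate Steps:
B(T, G) = 1
q = -420
q*√(B(12, 5) + 53*2) - 235/(-171) = -420*√(1 + 53*2) - 235/(-171) = -420*√(1 + 106) - 235*(-1/171) = -420*√107 + 235/171 = 235/171 - 420*√107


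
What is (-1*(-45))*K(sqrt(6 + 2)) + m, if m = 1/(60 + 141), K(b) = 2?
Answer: 18091/201 ≈ 90.005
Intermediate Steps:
m = 1/201 ≈ 0.0049751
(-1*(-45))*K(sqrt(6 + 2)) + m = -1*(-45)*2 + 1/201 = 45*2 + 1/201 = 90 + 1/201 = 18091/201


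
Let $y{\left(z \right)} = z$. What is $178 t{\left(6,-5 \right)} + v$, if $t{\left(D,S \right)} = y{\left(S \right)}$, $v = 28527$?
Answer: $27637$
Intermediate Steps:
$t{\left(D,S \right)} = S$
$178 t{\left(6,-5 \right)} + v = 178 \left(-5\right) + 28527 = -890 + 28527 = 27637$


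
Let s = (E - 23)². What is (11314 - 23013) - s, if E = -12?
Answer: -12924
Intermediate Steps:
s = 1225 (s = (-12 - 23)² = (-35)² = 1225)
(11314 - 23013) - s = (11314 - 23013) - 1*1225 = -11699 - 1225 = -12924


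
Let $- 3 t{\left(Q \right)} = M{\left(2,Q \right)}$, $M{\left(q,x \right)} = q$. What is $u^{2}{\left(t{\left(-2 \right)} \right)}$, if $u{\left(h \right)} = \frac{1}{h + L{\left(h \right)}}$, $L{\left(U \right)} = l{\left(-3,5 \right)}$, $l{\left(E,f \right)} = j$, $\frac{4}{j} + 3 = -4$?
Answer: $\frac{441}{676} \approx 0.65237$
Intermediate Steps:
$t{\left(Q \right)} = - \frac{2}{3}$ ($t{\left(Q \right)} = \left(- \frac{1}{3}\right) 2 = - \frac{2}{3}$)
$j = - \frac{4}{7}$ ($j = \frac{4}{-3 - 4} = \frac{4}{-7} = 4 \left(- \frac{1}{7}\right) = - \frac{4}{7} \approx -0.57143$)
$l{\left(E,f \right)} = - \frac{4}{7}$
$L{\left(U \right)} = - \frac{4}{7}$
$u{\left(h \right)} = \frac{1}{- \frac{4}{7} + h}$ ($u{\left(h \right)} = \frac{1}{h - \frac{4}{7}} = \frac{1}{- \frac{4}{7} + h}$)
$u^{2}{\left(t{\left(-2 \right)} \right)} = \left(\frac{7}{-4 + 7 \left(- \frac{2}{3}\right)}\right)^{2} = \left(\frac{7}{-4 - \frac{14}{3}}\right)^{2} = \left(\frac{7}{- \frac{26}{3}}\right)^{2} = \left(7 \left(- \frac{3}{26}\right)\right)^{2} = \left(- \frac{21}{26}\right)^{2} = \frac{441}{676}$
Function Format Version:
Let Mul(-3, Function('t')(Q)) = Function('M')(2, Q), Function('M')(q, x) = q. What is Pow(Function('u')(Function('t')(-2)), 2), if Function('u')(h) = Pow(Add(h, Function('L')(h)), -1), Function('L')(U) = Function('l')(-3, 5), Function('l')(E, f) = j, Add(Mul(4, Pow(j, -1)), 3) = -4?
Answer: Rational(441, 676) ≈ 0.65237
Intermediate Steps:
Function('t')(Q) = Rational(-2, 3) (Function('t')(Q) = Mul(Rational(-1, 3), 2) = Rational(-2, 3))
j = Rational(-4, 7) (j = Mul(4, Pow(Add(-3, -4), -1)) = Mul(4, Pow(-7, -1)) = Mul(4, Rational(-1, 7)) = Rational(-4, 7) ≈ -0.57143)
Function('l')(E, f) = Rational(-4, 7)
Function('L')(U) = Rational(-4, 7)
Function('u')(h) = Pow(Add(Rational(-4, 7), h), -1) (Function('u')(h) = Pow(Add(h, Rational(-4, 7)), -1) = Pow(Add(Rational(-4, 7), h), -1))
Pow(Function('u')(Function('t')(-2)), 2) = Pow(Mul(7, Pow(Add(-4, Mul(7, Rational(-2, 3))), -1)), 2) = Pow(Mul(7, Pow(Add(-4, Rational(-14, 3)), -1)), 2) = Pow(Mul(7, Pow(Rational(-26, 3), -1)), 2) = Pow(Mul(7, Rational(-3, 26)), 2) = Pow(Rational(-21, 26), 2) = Rational(441, 676)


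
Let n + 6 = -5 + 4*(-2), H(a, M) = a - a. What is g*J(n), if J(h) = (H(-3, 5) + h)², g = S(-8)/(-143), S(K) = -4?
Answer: 1444/143 ≈ 10.098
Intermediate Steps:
H(a, M) = 0
n = -19 (n = -6 + (-5 + 4*(-2)) = -6 + (-5 - 8) = -6 - 13 = -19)
g = 4/143 (g = -4/(-143) = -4*(-1/143) = 4/143 ≈ 0.027972)
J(h) = h² (J(h) = (0 + h)² = h²)
g*J(n) = (4/143)*(-19)² = (4/143)*361 = 1444/143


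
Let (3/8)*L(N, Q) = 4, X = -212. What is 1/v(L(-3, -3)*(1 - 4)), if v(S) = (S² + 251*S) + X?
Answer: -1/7220 ≈ -0.00013850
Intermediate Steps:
L(N, Q) = 32/3 (L(N, Q) = (8/3)*4 = 32/3)
v(S) = -212 + S² + 251*S (v(S) = (S² + 251*S) - 212 = -212 + S² + 251*S)
1/v(L(-3, -3)*(1 - 4)) = 1/(-212 + (32*(1 - 4)/3)² + 251*(32*(1 - 4)/3)) = 1/(-212 + ((32/3)*(-3))² + 251*((32/3)*(-3))) = 1/(-212 + (-32)² + 251*(-32)) = 1/(-212 + 1024 - 8032) = 1/(-7220) = -1/7220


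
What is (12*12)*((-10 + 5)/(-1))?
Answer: 720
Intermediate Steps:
(12*12)*((-10 + 5)/(-1)) = 144*(-5*(-1)) = 144*5 = 720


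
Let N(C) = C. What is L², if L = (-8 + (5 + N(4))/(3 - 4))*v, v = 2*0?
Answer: 0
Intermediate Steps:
v = 0
L = 0 (L = (-8 + (5 + 4)/(3 - 4))*0 = (-8 + 9/(-1))*0 = (-8 + 9*(-1))*0 = (-8 - 9)*0 = -17*0 = 0)
L² = 0² = 0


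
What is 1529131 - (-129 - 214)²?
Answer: 1411482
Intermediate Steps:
1529131 - (-129 - 214)² = 1529131 - 1*(-343)² = 1529131 - 1*117649 = 1529131 - 117649 = 1411482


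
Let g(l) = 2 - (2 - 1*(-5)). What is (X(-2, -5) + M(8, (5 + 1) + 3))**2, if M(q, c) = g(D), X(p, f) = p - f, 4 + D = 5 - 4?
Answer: 4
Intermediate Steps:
D = -3 (D = -4 + (5 - 4) = -4 + 1 = -3)
g(l) = -5 (g(l) = 2 - (2 + 5) = 2 - 1*7 = 2 - 7 = -5)
M(q, c) = -5
(X(-2, -5) + M(8, (5 + 1) + 3))**2 = ((-2 - 1*(-5)) - 5)**2 = ((-2 + 5) - 5)**2 = (3 - 5)**2 = (-2)**2 = 4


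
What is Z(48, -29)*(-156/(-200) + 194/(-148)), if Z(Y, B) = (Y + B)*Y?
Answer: -447792/925 ≈ -484.10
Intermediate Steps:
Z(Y, B) = Y*(B + Y) (Z(Y, B) = (B + Y)*Y = Y*(B + Y))
Z(48, -29)*(-156/(-200) + 194/(-148)) = (48*(-29 + 48))*(-156/(-200) + 194/(-148)) = (48*19)*(-156*(-1/200) + 194*(-1/148)) = 912*(39/50 - 97/74) = 912*(-491/925) = -447792/925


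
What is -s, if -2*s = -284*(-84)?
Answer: 11928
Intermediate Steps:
s = -11928 (s = -(-142)*(-84) = -½*23856 = -11928)
-s = -1*(-11928) = 11928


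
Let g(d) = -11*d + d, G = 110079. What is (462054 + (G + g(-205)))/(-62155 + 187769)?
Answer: 574183/125614 ≈ 4.5710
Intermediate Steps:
g(d) = -10*d
(462054 + (G + g(-205)))/(-62155 + 187769) = (462054 + (110079 - 10*(-205)))/(-62155 + 187769) = (462054 + (110079 + 2050))/125614 = (462054 + 112129)*(1/125614) = 574183*(1/125614) = 574183/125614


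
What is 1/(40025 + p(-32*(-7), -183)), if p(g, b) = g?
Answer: 1/40249 ≈ 2.4845e-5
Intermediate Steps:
1/(40025 + p(-32*(-7), -183)) = 1/(40025 - 32*(-7)) = 1/(40025 + 224) = 1/40249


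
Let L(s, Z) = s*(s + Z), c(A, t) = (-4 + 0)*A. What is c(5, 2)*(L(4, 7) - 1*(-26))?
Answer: -1400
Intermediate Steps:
c(A, t) = -4*A
L(s, Z) = s*(Z + s)
c(5, 2)*(L(4, 7) - 1*(-26)) = (-4*5)*(4*(7 + 4) - 1*(-26)) = -20*(4*11 + 26) = -20*(44 + 26) = -20*70 = -1400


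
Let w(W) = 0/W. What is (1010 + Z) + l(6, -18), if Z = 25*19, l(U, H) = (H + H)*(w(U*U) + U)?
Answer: 1269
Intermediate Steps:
w(W) = 0
l(U, H) = 2*H*U (l(U, H) = (H + H)*(0 + U) = (2*H)*U = 2*H*U)
Z = 475
(1010 + Z) + l(6, -18) = (1010 + 475) + 2*(-18)*6 = 1485 - 216 = 1269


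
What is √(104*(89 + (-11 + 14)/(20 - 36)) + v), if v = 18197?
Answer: √109734/2 ≈ 165.63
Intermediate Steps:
√(104*(89 + (-11 + 14)/(20 - 36)) + v) = √(104*(89 + (-11 + 14)/(20 - 36)) + 18197) = √(104*(89 + 3/(-16)) + 18197) = √(104*(89 + 3*(-1/16)) + 18197) = √(104*(89 - 3/16) + 18197) = √(104*(1421/16) + 18197) = √(18473/2 + 18197) = √(54867/2) = √109734/2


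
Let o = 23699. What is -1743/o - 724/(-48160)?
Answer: -16696201/285335960 ≈ -0.058514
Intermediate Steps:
-1743/o - 724/(-48160) = -1743/23699 - 724/(-48160) = -1743*1/23699 - 724*(-1/48160) = -1743/23699 + 181/12040 = -16696201/285335960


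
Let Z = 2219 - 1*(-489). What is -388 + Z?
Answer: 2320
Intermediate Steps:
Z = 2708 (Z = 2219 + 489 = 2708)
-388 + Z = -388 + 2708 = 2320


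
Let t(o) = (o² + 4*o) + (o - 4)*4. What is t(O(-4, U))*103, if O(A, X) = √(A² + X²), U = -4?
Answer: 1648 + 3296*√2 ≈ 6309.3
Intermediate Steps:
t(o) = -16 + o² + 8*o (t(o) = (o² + 4*o) + (-4 + o)*4 = (o² + 4*o) + (-16 + 4*o) = -16 + o² + 8*o)
t(O(-4, U))*103 = (-16 + (√((-4)² + (-4)²))² + 8*√((-4)² + (-4)²))*103 = (-16 + (√(16 + 16))² + 8*√(16 + 16))*103 = (-16 + (√32)² + 8*√32)*103 = (-16 + (4*√2)² + 8*(4*√2))*103 = (-16 + 32 + 32*√2)*103 = (16 + 32*√2)*103 = 1648 + 3296*√2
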